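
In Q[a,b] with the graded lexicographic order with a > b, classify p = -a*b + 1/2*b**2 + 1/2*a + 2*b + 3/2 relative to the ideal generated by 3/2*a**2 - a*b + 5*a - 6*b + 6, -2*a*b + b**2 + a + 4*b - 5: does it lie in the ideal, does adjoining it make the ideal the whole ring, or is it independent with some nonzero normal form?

First compute the reduced Gröbner basis of I by Buchberger's algorithm.
f_1 = 3/2*a**2 - a*b + 5*a - 6*b + 6, LT = a**2.
f_2 = -2*a*b + b**2 + a + 4*b - 5, LT = a*b.

S(f_1,f_2): lcm = a**2*b. S = -1/6*a*b**2 + 1/2*a**2 + 16/3*a*b - 4*b**2 - 5/2*a + 4*b.
  leading term a*b**2: subtract (1/12*b)·f_2 from -1/6*a*b**2 + 1/2*a**2 + 16/3*a*b - 4*b**2 - 5/2*a + 4*b → -1/12*b**3 + 1/2*a**2 + 21/4*a*b - 13/3*b**2 - 5/2*a + 53/12*b
  leading term b**3: no divisor's leading term divides it; move -1/12*b**3 to the remainder.
  leading term a**2: subtract (1/3)·f_1 from 1/2*a**2 + 21/4*a*b - 13/3*b**2 - 5/2*a + 53/12*b → 67/12*a*b - 13/3*b**2 - 25/6*a + 77/12*b - 2
  leading term a*b: subtract (-67/24)·f_2 from 67/12*a*b - 13/3*b**2 - 25/6*a + 77/12*b - 2 → -37/24*b**2 - 11/8*a + 211/12*b - 383/24
  leading term b**2: no divisor's leading term divides it; move -37/24*b**2 to the remainder.
  leading term a: no divisor's leading term divides it; move -11/8*a to the remainder.
  leading term b: no divisor's leading term divides it; move 211/12*b to the remainder.
  leading term 1: no divisor's leading term divides it; move -383/24 to the remainder.
  remainder -1/12*b**3 - 37/24*b**2 - 11/8*a + 211/12*b - 383/24 ≠ 0; add h_3 = -1/12*b**3 - 37/24*b**2 - 11/8*a + 211/12*b - 383/24 to the basis.

The other S-polynomials (S(f_1,h_3), S(f_2,h_3)) all reduce to 0 modulo the current basis, so we have a Gröbner basis.
Inter-reduce: drop elements whose leading term is divisible by another's, tail-reduce, and make monic.
Reduced Gröbner basis: {b**3 + 37/2*b**2 + 33/2*a - 211*b + 383/2, a**2 - 1/3*b**2 + 3*a - 16/3*b + 17/3, a*b - 1/2*b**2 - 1/2*a - 2*b + 5/2}.
Label its elements g_1 = b**3 + 37/2*b**2 + 33/2*a - 211*b + 383/2, g_2 = a**2 - 1/3*b**2 + 3*a - 16/3*b + 17/3, g_3 = a*b - 1/2*b**2 - 1/2*a - 2*b + 5/2.

Reduce p = -a*b + 1/2*b**2 + 1/2*a + 2*b + 3/2 modulo G:
  leading term a*b: subtract (-1)·g_3 from -a*b + 1/2*b**2 + 1/2*a + 2*b + 3/2 → 4
  leading term 1: no divisor's leading term divides it; move 4 to the remainder.
  normal form = 4.
The normal form is nonzero, so p ∉ I. Since p minus its normal form lies in I, I + (p) = I + (r) where r = 4; decide whether this ideal is the whole ring.
Here r = 4 is a nonzero constant, hence a unit: 1 ∈ I + (p), the Gröbner basis of I + (p) is {1}, and the enlarged system has no common solution — adjoining p is inconsistent.

Adjoining -a*b + 1/2*b**2 + 1/2*a + 2*b + 3/2 makes the ideal the whole ring: the system is inconsistent.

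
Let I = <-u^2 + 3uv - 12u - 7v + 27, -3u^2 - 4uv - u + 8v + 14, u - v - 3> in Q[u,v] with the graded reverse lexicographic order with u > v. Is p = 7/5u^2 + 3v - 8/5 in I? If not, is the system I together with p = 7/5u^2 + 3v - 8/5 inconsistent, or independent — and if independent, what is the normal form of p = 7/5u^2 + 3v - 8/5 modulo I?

First compute the reduced Gröbner basis of I by Buchberger's algorithm.
f_1 = -u^2 + 3uv - 12u - 7v + 27, LT = u^2.
f_2 = -3u^2 - 4uv - u + 8v + 14, LT = u^2.
f_3 = u - v - 3, LT = u.

S(f_1,f_2): lcm = u^2. S = -13/3uv + 35/3u + 29/3v - 67/3.
  reduce S modulo (f_1, f_2, f_3):
  remainder -13/3v^2 + 25/3v + 38/3 ≠ 0; add h_4 = -13/3v^2 + 25/3v + 38/3 to the basis.

S(f_1,f_3): lcm = u^2. S = -2uv + 15u + 7v - 27.
  reduce S modulo (f_1, f_2, f_3, h_4):
  remainder 158/13v + 158/13 ≠ 0; add h_5 = 158/13v + 158/13 to the basis.

The other S-polynomials (S(f_2,f_3), S(f_1,h_4), S(f_2,h_4), S(f_3,h_4), S(f_1,h_5), S(f_2,h_5), S(f_3,h_5), S(h_4,h_5)) all reduce to 0 modulo the current basis, so we have a Gröbner basis.
Inter-reduce: drop elements whose leading term is divisible by another's, tail-reduce, and make monic.
Reduced Gröbner basis: {u - 2, v + 1}.
Label its elements g_1 = u - 2, g_2 = v + 1.

Reduce p = 7/5u^2 + 3v - 8/5 modulo G:
  leading term u^2: subtract (7/5u)·g_1 from 7/5u^2 + 3v - 8/5 → 14/5u + 3v - 8/5
  leading term u: subtract (14/5)·g_1 from 14/5u + 3v - 8/5 → 3v + 4
  leading term v: subtract (3)·g_2 from 3v + 4 → 1
  leading term 1: no divisor's leading term divides it; move 1 to the remainder.
  normal form = 1.
The normal form is nonzero, so p ∉ I. Since p minus its normal form lies in I, I + (p) = I + (r) where r = 1; decide whether this ideal is the whole ring.
Here r = 1 is a nonzero constant, hence a unit: 1 ∈ I + (p), the Gröbner basis of I + (p) is {1}, and the enlarged system has no common solution — adjoining p is inconsistent.

Ideal membership is decidable via reduction modulo a Gröbner basis.

Adjoining 7/5u^2 + 3v - 8/5 makes the ideal the whole ring: the system is inconsistent.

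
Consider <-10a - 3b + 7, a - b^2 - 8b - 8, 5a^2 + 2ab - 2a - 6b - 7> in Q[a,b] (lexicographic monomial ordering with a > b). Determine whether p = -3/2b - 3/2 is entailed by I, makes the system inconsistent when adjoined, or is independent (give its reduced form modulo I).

-3/2b - 3/2 lies in I (it reduces to 0).

First compute the reduced Gröbner basis of I by Buchberger's algorithm.
f_1 = -10a - 3b + 7, LT = a.
f_2 = a - b^2 - 8b - 8, LT = a.
f_3 = 5a^2 + 2ab - 2a - 6b - 7, LT = a^2.

S(f_1,f_2): lcm = a. S = b^2 + 83/10b + 73/10.
  leading term b^2: no divisor's leading term divides it; move b^2 to the remainder.
  leading term b: no divisor's leading term divides it; move 83/10b to the remainder.
  leading term 1: no divisor's leading term divides it; move 73/10 to the remainder.
  remainder b^2 + 83/10b + 73/10 ≠ 0; add h_4 = b^2 + 83/10b + 73/10 to the basis.

S(f_1,f_3): lcm = a^2. S = -1/10ab - 3/10a + 6/5b + 7/5.
  leading term ab: subtract (1/100b)·f_1 from -1/10ab - 3/10a + 6/5b + 7/5 → -3/10a + 3/100b^2 + 113/100b + 7/5
  leading term a: subtract (3/100)·f_1 from -3/10a + 3/100b^2 + 113/100b + 7/5 → 3/100b^2 + 61/50b + 119/100
  leading term b^2: subtract (3/100)·h_4 from 3/100b^2 + 61/50b + 119/100 → 971/1000b + 971/1000
  leading term b: no divisor's leading term divides it; move 971/1000b to the remainder.
  leading term 1: no divisor's leading term divides it; move 971/1000 to the remainder.
  remainder 971/1000b + 971/1000 ≠ 0; add h_5 = 971/1000b + 971/1000 to the basis.

The other S-polynomials (S(f_2,f_3), S(f_1,h_4), S(f_2,h_4), S(f_3,h_4), S(f_1,h_5), S(f_2,h_5), S(f_3,h_5), S(h_4,h_5)) all reduce to 0 modulo the current basis, so we have a Gröbner basis.
Inter-reduce: drop elements whose leading term is divisible by another's, tail-reduce, and make monic.
Reduced Gröbner basis: {a - 1, b + 1}.
Label its elements g_1 = a - 1, g_2 = b + 1.

Reduce p = -3/2b - 3/2 modulo G:
  leading term b: subtract (-3/2)·g_2 from -3/2b - 3/2 → 0
  normal form = 0.
Since the normal form is 0, p ∈ I.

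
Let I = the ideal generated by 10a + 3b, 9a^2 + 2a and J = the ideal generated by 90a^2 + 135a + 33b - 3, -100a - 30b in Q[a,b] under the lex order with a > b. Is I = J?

For a fixed monomial order, each ideal has a unique reduced Gröbner basis; comparing bases decides equality.
Buchberger on the first generating set:
f_1 = 10a + 3b, LT = a.
f_2 = 9a^2 + 2a, LT = a^2.

S(f_1,f_2): lcm = a^2. S = 3/10ab - 2/9a.
  leading term ab: subtract (3/100b)·f_1 from 3/10ab - 2/9a → -2/9a - 9/100b^2
  leading term a: subtract (-1/45)·f_1 from -2/9a - 9/100b^2 → -9/100b^2 + 1/15b
  leading term b^2: no divisor's leading term divides it; move -9/100b^2 to the remainder.
  leading term b: no divisor's leading term divides it; move 1/15b to the remainder.
  remainder -9/100b^2 + 1/15b ≠ 0; add g_3 = -9/100b^2 + 1/15b to the basis.

The other S-polynomials (S(f_1,g_3), S(f_2,g_3)) all reduce to 0 modulo the current basis, so we have a Gröbner basis.
Inter-reduce: drop elements whose leading term is divisible by another's, tail-reduce, and make monic.
Reduced Gröbner basis: {a + 3/10b, b^2 - 20/27b}.

Buchberger on the second generating set:
h_1 = 90a^2 + 135a + 33b - 3, LT = a^2.
h_2 = -100a - 30b, LT = a.

S(h_1,h_2): lcm = a^2. S = -3/10ab + 3/2a + 11/30b - 1/30.
  leading term ab: subtract (3/1000b)·h_2 from -3/10ab + 3/2a + 11/30b - 1/30 → 3/2a + 9/100b^2 + 11/30b - 1/30
  leading term a: subtract (-3/200)·h_2 from 3/2a + 9/100b^2 + 11/30b - 1/30 → 9/100b^2 - 1/12b - 1/30
  leading term b^2: no divisor's leading term divides it; move 9/100b^2 to the remainder.
  leading term b: no divisor's leading term divides it; move -1/12b to the remainder.
  leading term 1: no divisor's leading term divides it; move -1/30 to the remainder.
  remainder 9/100b^2 - 1/12b - 1/30 ≠ 0; add k_3 = 9/100b^2 - 1/12b - 1/30 to the basis.

The other S-polynomials (S(h_1,k_3), S(h_2,k_3)) all reduce to 0 modulo the current basis, so we have a Gröbner basis.
Inter-reduce: drop elements whose leading term is divisible by another's, tail-reduce, and make monic.
Reduced Gröbner basis: {a + 3/10b, b^2 - 25/27b - 10/27}.

Since the reduced bases disagree, the two ideals are not the same.
The same test decides containment: I ⊆ J iff every generator of I reduces to 0 modulo a Gröbner basis of J.

No, the ideals differ.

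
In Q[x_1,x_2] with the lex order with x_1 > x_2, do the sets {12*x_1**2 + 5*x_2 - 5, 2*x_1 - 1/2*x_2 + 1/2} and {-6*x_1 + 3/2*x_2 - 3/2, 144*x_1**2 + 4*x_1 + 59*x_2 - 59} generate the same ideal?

Yes, the ideals are equal.

Equality of ideals is decidable: compute both reduced Gröbner bases (unique for the ordering) and check whether they agree.
Buchberger on the first generating set:
f_1 = 12*x_1**2 + 5*x_2 - 5, LT = x_1**2.
f_2 = 2*x_1 - 1/2*x_2 + 1/2, LT = x_1.

S(f_1,f_2): lcm = x_1**2. S = 1/4*x_1*x_2 - 1/4*x_1 + 5/12*x_2 - 5/12.
  reduce S modulo (f_1, f_2):
  remainder 1/16*x_2**2 + 7/24*x_2 - 17/48 ≠ 0; add g_3 = 1/16*x_2**2 + 7/24*x_2 - 17/48 to the basis.

The other S-polynomials (S(f_1,g_3), S(f_2,g_3)) all reduce to 0 modulo the current basis, so we have a Gröbner basis.
Inter-reduce: drop elements whose leading term is divisible by another's, tail-reduce, and make monic.
Reduced Gröbner basis: {x_1 - 1/4*x_2 + 1/4, x_2**2 + 14/3*x_2 - 17/3}.

Buchberger on the second generating set:
h_1 = -6*x_1 + 3/2*x_2 - 3/2, LT = x_1.
h_2 = 144*x_1**2 + 4*x_1 + 59*x_2 - 59, LT = x_1**2.

S(h_1,h_2): lcm = x_1**2. S = -1/4*x_1*x_2 + 2/9*x_1 - 59/144*x_2 + 59/144.
  reduce S modulo (h_1, h_2):
  remainder -1/16*x_2**2 - 7/24*x_2 + 17/48 ≠ 0; add k_3 = -1/16*x_2**2 - 7/24*x_2 + 17/48 to the basis.

The other S-polynomials (S(h_1,k_3), S(h_2,k_3)) all reduce to 0 modulo the current basis, so we have a Gröbner basis.
Inter-reduce: drop elements whose leading term is divisible by another's, tail-reduce, and make monic.
Reduced Gröbner basis: {x_1 - 1/4*x_2 + 1/4, x_2**2 + 14/3*x_2 - 17/3}.

Same reduced basis, so the two generating sets span the same ideal.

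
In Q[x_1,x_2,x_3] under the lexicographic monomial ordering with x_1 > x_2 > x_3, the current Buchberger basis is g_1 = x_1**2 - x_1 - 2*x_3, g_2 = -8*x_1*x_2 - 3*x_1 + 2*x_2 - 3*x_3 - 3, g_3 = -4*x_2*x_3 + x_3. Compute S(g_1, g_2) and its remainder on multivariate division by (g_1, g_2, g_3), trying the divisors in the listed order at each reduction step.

lcm(LM(g_1), LM(g_2)) = x_1**2*x_2.
S = (lcm/LT(g_1))·g_1 − (lcm/LT(g_2))·g_2 = -3/8*x_1**2 - 3/4*x_1*x_2 - 3/8*x_1*x_3 - 3/8*x_1 - 2*x_2*x_3.
Reduce S modulo (g_1, g_2, g_3) in that order:
  leading term x_1**2: subtract (-3/8)·g_1 from -3/8*x_1**2 - 3/4*x_1*x_2 - 3/8*x_1*x_3 - 3/8*x_1 - 2*x_2*x_3 → -3/4*x_1*x_2 - 3/8*x_1*x_3 - 3/4*x_1 - 2*x_2*x_3 - 3/4*x_3
  leading term x_1*x_2: subtract (3/32)·g_2 from -3/4*x_1*x_2 - 3/8*x_1*x_3 - 3/4*x_1 - 2*x_2*x_3 - 3/4*x_3 → -3/8*x_1*x_3 - 15/32*x_1 - 2*x_2*x_3 - 3/16*x_2 - 15/32*x_3 + 9/32
  leading term x_1*x_3: no divisor's leading term divides it; move -3/8*x_1*x_3 to the remainder.
  leading term x_1: no divisor's leading term divides it; move -15/32*x_1 to the remainder.
  leading term x_2*x_3: subtract (1/2)·g_3 from -2*x_2*x_3 - 3/16*x_2 - 15/32*x_3 + 9/32 → -3/16*x_2 - 31/32*x_3 + 9/32
  leading term x_2: no divisor's leading term divides it; move -3/16*x_2 to the remainder.
  leading term x_3: no divisor's leading term divides it; move -31/32*x_3 to the remainder.
  leading term 1: no divisor's leading term divides it; move 9/32 to the remainder.
The remainder -3/8*x_1*x_3 - 15/32*x_1 - 3/16*x_2 - 31/32*x_3 + 9/32 is nonzero, so it would be added as the next basis element.

S(g_1, g_2) = -3/8*x_1**2 - 3/4*x_1*x_2 - 3/8*x_1*x_3 - 3/8*x_1 - 2*x_2*x_3; remainder on division = -3/8*x_1*x_3 - 15/32*x_1 - 3/16*x_2 - 31/32*x_3 + 9/32.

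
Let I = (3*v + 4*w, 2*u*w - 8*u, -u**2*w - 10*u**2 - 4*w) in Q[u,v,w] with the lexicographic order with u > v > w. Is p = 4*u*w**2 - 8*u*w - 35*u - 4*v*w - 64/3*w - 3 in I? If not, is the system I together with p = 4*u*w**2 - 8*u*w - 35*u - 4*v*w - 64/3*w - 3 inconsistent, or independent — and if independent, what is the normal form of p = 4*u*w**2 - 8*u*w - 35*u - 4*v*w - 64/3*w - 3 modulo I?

Adjoining 4*u*w**2 - 8*u*w - 35*u - 4*v*w - 64/3*w - 3 makes the ideal the whole ring: the system is inconsistent.

First compute the reduced Gröbner basis of I by Buchberger's algorithm.
f_1 = 3*v + 4*w, LT = v.
f_2 = 2*u*w - 8*u, LT = u*w.
f_3 = -u**2*w - 10*u**2 - 4*w, LT = u**2*w.

S(f_2,f_3): lcm = u**2*w. S = -14*u**2 - 4*w.
  reduce S modulo (f_1, f_2, f_3):
  remainder -14*u**2 - 4*w ≠ 0; add h_4 = -14*u**2 - 4*w to the basis.

S(f_2,h_4): lcm = u**2*w. S = -4*u**2 - 2/7*w**2.
  reduce S modulo (f_1, f_2, f_3, h_4):
  remainder -2/7*w**2 + 8/7*w ≠ 0; add h_5 = -2/7*w**2 + 8/7*w to the basis.

The other S-polynomials (S(f_1,f_2), S(f_1,f_3), S(f_1,h_4), S(f_3,h_4), S(f_1,h_5), S(f_2,h_5), S(f_3,h_5), S(h_4,h_5)) all reduce to 0 modulo the current basis, so we have a Gröbner basis.
Inter-reduce: drop elements whose leading term is divisible by another's, tail-reduce, and make monic.
Reduced Gröbner basis: {u**2 + 2/7*w, u*w - 4*u, v + 4/3*w, w**2 - 4*w}.
Label its elements g_1 = u**2 + 2/7*w, g_2 = u*w - 4*u, g_3 = v + 4/3*w, g_4 = w**2 - 4*w.

Reduce p = 4*u*w**2 - 8*u*w - 35*u - 4*v*w - 64/3*w - 3 modulo G:
  leading term u*w**2: subtract (4*w)·g_2 from 4*u*w**2 - 8*u*w - 35*u - 4*v*w - 64/3*w - 3 → 8*u*w - 35*u - 4*v*w - 64/3*w - 3
  leading term u*w: subtract (8)·g_2 from 8*u*w - 35*u - 4*v*w - 64/3*w - 3 → -3*u - 4*v*w - 64/3*w - 3
  leading term u: no divisor's leading term divides it; move -3*u to the remainder.
  leading term v*w: subtract (-4*w)·g_3 from -4*v*w - 64/3*w - 3 → 16/3*w**2 - 64/3*w - 3
  leading term w**2: subtract (16/3)·g_4 from 16/3*w**2 - 64/3*w - 3 → -3
  leading term 1: no divisor's leading term divides it; move -3 to the remainder.
  normal form = -3*u - 3.
The normal form is nonzero, so p ∉ I. Since p minus its normal form lies in I, I + (p) = I + (r) where r = -3*u - 3; decide whether this ideal is the whole ring.
Run Buchberger on G together with r (pairs among the g_i already reduce to 0 since G is a Gröbner basis):
g_1 = u**2 + 2/7*w, LT = u**2.
g_2 = u*w - 4*u, LT = u*w.
g_3 = v + 4/3*w, LT = v.
g_4 = w**2 - 4*w, LT = w**2.
r = -3*u - 3, LT = u.

S(g_1,r): lcm = u**2. S = -u + 2/7*w.
  reduce S modulo (g_1, g_2, g_3, g_4, r):
  remainder 2/7*w + 1 ≠ 0; add m_6 = 2/7*w + 1 to the basis.

S(g_2,r): lcm = u*w. S = -4*u - w.
  reduce S modulo (g_1, g_2, g_3, g_4, r, m_6):
  remainder 15/2 ≠ 0; add m_7 = 15/2 to the basis.

The other S-polynomials (S(g_1,g_2), S(g_1,g_3), S(g_1,g_4), S(g_2,g_3), S(g_2,g_4), S(g_3,g_4), S(g_3,r), S(g_4,r), S(g_1,m_6), S(g_2,m_6), S(g_3,m_6), S(g_4,m_6), S(r,m_6), S(g_1,m_7), S(g_2,m_7), S(g_3,m_7), S(g_4,m_7), S(r,m_7), S(m_6,m_7)) all reduce to 0 modulo the current basis, so we have a Gröbner basis.
Inter-reduce: drop elements whose leading term is divisible by another's, tail-reduce, and make monic.
Reduced Gröbner basis: {1}.
The reduced Gröbner basis of I + (p) is {1}: the ideal is the whole ring, so the enlarged system has no common solution — adjoining p is inconsistent.

The remainder on division by a Gröbner basis is unique — it is the normal form.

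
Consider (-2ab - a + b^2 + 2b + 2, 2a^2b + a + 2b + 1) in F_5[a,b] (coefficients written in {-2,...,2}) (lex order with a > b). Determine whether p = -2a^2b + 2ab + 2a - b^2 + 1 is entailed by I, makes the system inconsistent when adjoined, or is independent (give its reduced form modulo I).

First compute the reduced Gröbner basis of I by Buchberger's algorithm.
f_1 = -2ab - a + b^2 + 2b + 2, LT = ab.
f_2 = 2a^2b + a + 2b + 1, LT = a^2b.

S(f_1,f_2): lcm = a^2b. S = -2a^2 + 2ab^2 - ab + a - b + 2.
  leading term a^2: no divisor's leading term divides it; move -2a^2 to the remainder.
  leading term ab^2: subtract (-b)·f_1 from 2ab^2 - ab + a - b + 2 → -2ab + a + b^3 + 2b^2 + b + 2
  leading term ab: subtract (1)·f_1 from -2ab + a + b^3 + 2b^2 + b + 2 → 2a + b^3 + b^2 - b
  leading term a: no divisor's leading term divides it; move 2a to the remainder.
  leading term b^3: no divisor's leading term divides it; move b^3 to the remainder.
  leading term b^2: no divisor's leading term divides it; move b^2 to the remainder.
  leading term b: no divisor's leading term divides it; move -b to the remainder.
  remainder -2a^2 + 2a + b^3 + b^2 - b ≠ 0; add h_3 = -2a^2 + 2a + b^3 + b^2 - b to the basis.

S(f_1,h_3): lcm = a^2b. S = -2a^2 + 2ab^2 - a - 2b^4 - 2b^3 + 2b^2.
  leading term a^2: subtract (1)·h_3 from -2a^2 + 2ab^2 - a - 2b^4 - 2b^3 + 2b^2 → 2ab^2 + 2a - 2b^4 + 2b^3 + b^2 + b
  leading term ab^2: subtract (-b)·f_1 from 2ab^2 + 2a - 2b^4 + 2b^3 + b^2 + b → -ab + 2a - 2b^4 - 2b^3 - 2b^2 - 2b
  leading term ab: subtract (-2)·f_1 from -ab + 2a - 2b^4 - 2b^3 - 2b^2 - 2b → -2b^4 - 2b^3 + 2b - 1
  leading term b^4: no divisor's leading term divides it; move -2b^4 to the remainder.
  leading term b^3: no divisor's leading term divides it; move -2b^3 to the remainder.
  leading term b: no divisor's leading term divides it; move 2b to the remainder.
  leading term 1: no divisor's leading term divides it; move -1 to the remainder.
  remainder -2b^4 - 2b^3 + 2b - 1 ≠ 0; add h_4 = -2b^4 - 2b^3 + 2b - 1 to the basis.

The other S-polynomials (S(f_2,h_3), S(f_1,h_4), S(f_2,h_4), S(h_3,h_4)) all reduce to 0 modulo the current basis, so we have a Gröbner basis.
Inter-reduce: drop elements whose leading term is divisible by another's, tail-reduce, and make monic.
Reduced Gröbner basis: {a^2 - a + 2b^3 + 2b^2 - 2b, ab - 2a + 2b^2 - b - 1, b^4 + b^3 - b - 2}.
Label its elements g_1 = a^2 - a + 2b^3 + 2b^2 - 2b, g_2 = ab - 2a + 2b^2 - b - 1, g_3 = b^4 + b^3 - b - 2.

Reduce p = -2a^2b + 2ab + 2a - b^2 + 1 modulo G:
  leading term a^2b: subtract (-2b)·g_1 from -2a^2b + 2ab + 2a - b^2 + 1 → 2a - b^4 - b^3 + 1
  leading term a: no divisor's leading term divides it; move 2a to the remainder.
  leading term b^4: subtract (-1)·g_3 from -b^4 - b^3 + 1 → -b - 1
  leading term b: no divisor's leading term divides it; move -b to the remainder.
  leading term 1: no divisor's leading term divides it; move -1 to the remainder.
  normal form = 2a - b - 1.
The normal form is nonzero, so p ∉ I. Since p minus its normal form lies in I, I + (p) = I + (r) where r = 2a - b - 1; decide whether this ideal is the whole ring.
Run Buchberger on G together with r (pairs among the g_i already reduce to 0 since G is a Gröbner basis):
g_1 = a^2 - a + 2b^3 + 2b^2 - 2b, LT = a^2.
g_2 = ab - 2a + 2b^2 - b - 1, LT = ab.
g_3 = b^4 + b^3 - b - 2, LT = b^4.
r = 2a - b - 1, LT = a.

S(g_1,r): lcm = a^2. S = -2ab + 2a + 2b^3 + 2b^2 - 2b.
  leading term ab: subtract (-2)·g_2 from -2ab + 2a + 2b^3 + 2b^2 - 2b → -2a + 2b^3 + b^2 + b - 2
  leading term a: subtract (-1)·r from -2a + 2b^3 + b^2 + b - 2 → 2b^3 + b^2 + 2
  leading term b^3: no divisor's leading term divides it; move 2b^3 to the remainder.
  leading term b^2: no divisor's leading term divides it; move b^2 to the remainder.
  leading term 1: no divisor's leading term divides it; move 2 to the remainder.
  remainder 2b^3 + b^2 + 2 ≠ 0; add m_5 = 2b^3 + b^2 + 2 to the basis.

S(g_2,r): lcm = ab. S = -2a + 2b - 1.
  leading term a: subtract (-1)·r from -2a + 2b - 1 → b - 2
  leading term b: no divisor's leading term divides it; move b to the remainder.
  leading term 1: no divisor's leading term divides it; move -2 to the remainder.
  remainder b - 2 ≠ 0; add m_6 = b - 2 to the basis.

S(g_2,m_5): lcm = ab^3. S = -a + 2b^4 - b^3 - b^2.
  leading term a: subtract (2)·r from -a + 2b^4 - b^3 - b^2 → 2b^4 - b^3 - b^2 + 2b + 2
  leading term b^4: subtract (2)·g_3 from 2b^4 - b^3 - b^2 + 2b + 2 → 2b^3 - b^2 - b + 1
  leading term b^3: subtract (1)·m_5 from 2b^3 - b^2 - b + 1 → -2b^2 - b - 1
  leading term b^2: subtract (-2b)·m_6 from -2b^2 - b - 1 → -1
  leading term 1: no divisor's leading term divides it; move -1 to the remainder.
  remainder -1 ≠ 0; add m_7 = -1 to the basis.

The other S-polynomials (S(g_1,g_2), S(g_1,g_3), S(g_2,g_3), S(g_3,r), S(g_1,m_5), S(g_3,m_5), S(r,m_5), S(g_1,m_6), S(g_2,m_6), S(g_3,m_6), S(r,m_6), S(m_5,m_6), S(g_1,m_7), S(g_2,m_7), S(g_3,m_7), S(r,m_7), S(m_5,m_7), S(m_6,m_7)) all reduce to 0 modulo the current basis, so we have a Gröbner basis.
Inter-reduce: drop elements whose leading term is divisible by another's, tail-reduce, and make monic.
Reduced Gröbner basis: {1}.
The reduced Gröbner basis of I + (p) is {1}: the ideal is the whole ring, so the enlarged system has no common solution — adjoining p is inconsistent.

Adjoining -2a^2b + 2ab + 2a - b^2 + 1 makes the ideal the whole ring: the system is inconsistent.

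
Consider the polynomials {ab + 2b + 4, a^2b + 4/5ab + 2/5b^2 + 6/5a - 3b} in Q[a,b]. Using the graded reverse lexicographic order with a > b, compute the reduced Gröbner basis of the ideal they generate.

G = {a^2 + 2/7a + 4/7b - 30/7, ab + 2b + 4, b^2 - 7a - 3/2b + 12}

f_1 = ab + 2b + 4, LT = ab.
f_2 = a^2b + 4/5ab + 2/5b^2 + 6/5a - 3b, LT = a^2b.

S(f_1,f_2): lcm = a^2b. S = 6/5ab - 2/5b^2 + 14/5a + 3b.
  leading term ab: subtract (6/5)·f_1 from 6/5ab - 2/5b^2 + 14/5a + 3b → -2/5b^2 + 14/5a + 3/5b - 24/5
  leading term b^2: no divisor's leading term divides it; move -2/5b^2 to the remainder.
  leading term a: no divisor's leading term divides it; move 14/5a to the remainder.
  leading term b: no divisor's leading term divides it; move 3/5b to the remainder.
  leading term 1: no divisor's leading term divides it; move -24/5 to the remainder.
  remainder -2/5b^2 + 14/5a + 3/5b - 24/5 ≠ 0; add g_3 = -2/5b^2 + 14/5a + 3/5b - 24/5 to the basis.

S(f_1,g_3): lcm = ab^2. S = 7a^2 + 3/2ab + 2b^2 - 12a + 4b.
  leading term a^2: no divisor's leading term divides it; move 7a^2 to the remainder.
  leading term ab: subtract (3/2)·f_1 from 3/2ab + 2b^2 - 12a + 4b → 2b^2 - 12a + b - 6
  leading term b^2: subtract (-5)·g_3 from 2b^2 - 12a + b - 6 → 2a + 4b - 30
  leading term a: no divisor's leading term divides it; move 2a to the remainder.
  leading term b: no divisor's leading term divides it; move 4b to the remainder.
  leading term 1: no divisor's leading term divides it; move -30 to the remainder.
  remainder 7a^2 + 2a + 4b - 30 ≠ 0; add g_4 = 7a^2 + 2a + 4b - 30 to the basis.

The other S-polynomials (S(f_2,g_3), S(f_1,g_4), S(f_2,g_4), S(g_3,g_4)) all reduce to 0 modulo the current basis, so we have a Gröbner basis.
Inter-reduce: drop elements whose leading term is divisible by another's, tail-reduce, and make monic.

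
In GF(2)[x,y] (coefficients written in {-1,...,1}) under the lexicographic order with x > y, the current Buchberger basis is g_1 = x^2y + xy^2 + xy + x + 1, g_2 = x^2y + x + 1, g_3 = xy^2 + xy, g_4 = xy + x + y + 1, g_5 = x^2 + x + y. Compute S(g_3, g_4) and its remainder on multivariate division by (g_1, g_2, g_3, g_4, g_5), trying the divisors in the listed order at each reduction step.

S(g_3, g_4) = y^2 + y; remainder on division = y^2 + y.

lcm(LM(g_3), LM(g_4)) = xy^2.
S = (lcm/LT(g_3))·g_3 − (lcm/LT(g_4))·g_4 = y^2 + y.
Reduce S modulo (g_1, g_2, g_3, g_4, g_5) in that order:
  leading term y^2: no divisor's leading term divides it; move y^2 to the remainder.
  leading term y: no divisor's leading term divides it; move y to the remainder.
The remainder y^2 + y is nonzero, so it would be added as the next basis element.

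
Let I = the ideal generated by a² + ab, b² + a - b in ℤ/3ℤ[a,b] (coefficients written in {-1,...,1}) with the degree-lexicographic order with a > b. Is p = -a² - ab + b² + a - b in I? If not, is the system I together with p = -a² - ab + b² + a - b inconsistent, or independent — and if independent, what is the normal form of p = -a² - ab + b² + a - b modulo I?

First compute the reduced Gröbner basis of I by Buchberger's algorithm.
f_1 = a² + ab, LT = a².
f_2 = b² + a - b, LT = b².

The S-polynomials (S(f_1,f_2)) all reduce to 0 modulo the current basis, so we have a Gröbner basis.
Inter-reduce: drop elements whose leading term is divisible by another's, tail-reduce, and make monic.
Reduced Gröbner basis: {a² + ab, b² + a - b}.
Label its elements g_1 = a² + ab, g_2 = b² + a - b.

Reduce p = -a² - ab + b² + a - b modulo G:
  leading term a²: subtract (-1)·g_1 from -a² - ab + b² + a - b → b² + a - b
  leading term b²: subtract (1)·g_2 from b² + a - b → 0
  normal form = 0.
Since the normal form is 0, p ∈ I.

-a² - ab + b² + a - b lies in I (it reduces to 0).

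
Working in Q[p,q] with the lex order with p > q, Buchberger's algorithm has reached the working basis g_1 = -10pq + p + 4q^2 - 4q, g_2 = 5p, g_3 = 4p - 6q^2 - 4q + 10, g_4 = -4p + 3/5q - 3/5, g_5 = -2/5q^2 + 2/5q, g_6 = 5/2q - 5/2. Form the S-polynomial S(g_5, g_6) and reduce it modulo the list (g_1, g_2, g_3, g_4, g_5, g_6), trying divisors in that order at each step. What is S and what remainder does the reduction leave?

S(g_5, g_6) = 0; remainder on division = 0.

lcm(LM(g_5), LM(g_6)) = q^2.
S = (lcm/LT(g_5))·g_5 − (lcm/LT(g_6))·g_6 = 0.
Reduce S modulo (g_1, g_2, g_3, g_4, g_5, g_6) in that order:
The remainder is 0, so this S-polynomial contributes no new basis element.
An S-polynomial is built so that the two leading terms cancel; whether anything survives reduction is exactly the Gröbner-basis criterion.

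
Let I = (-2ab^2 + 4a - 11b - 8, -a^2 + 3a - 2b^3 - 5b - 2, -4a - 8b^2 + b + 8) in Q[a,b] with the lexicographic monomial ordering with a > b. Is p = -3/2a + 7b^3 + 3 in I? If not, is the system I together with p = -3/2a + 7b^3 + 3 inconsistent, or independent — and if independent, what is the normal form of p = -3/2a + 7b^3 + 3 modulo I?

First compute the reduced Gröbner basis of I by Buchberger's algorithm.
f_1 = -2ab^2 + 4a - 11b - 8, LT = ab^2.
f_2 = -a^2 + 3a - 2b^3 - 5b - 2, LT = a^2.
f_3 = -4a - 8b^2 + b + 8, LT = a.

S(f_1,f_2): lcm = a^2b^2. S = -2a^2 + 3ab^2 + 11/2ab + 4a - 2b^5 - 5b^3 - 2b^2.
  reduce S modulo (f_1, f_2, f_3):
  remainder -2b^5 - 12b^3 - 69/8b^2 + 11/2b ≠ 0; add h_4 = -2b^5 - 12b^3 - 69/8b^2 + 11/2b to the basis.

S(f_1,f_3): lcm = ab^2. S = -2a - 2b^4 + 1/4b^3 + 2b^2 + 11/2b + 4.
  reduce S modulo (f_1, f_2, f_3, h_4):
  remainder -2b^4 + 1/4b^3 + 6b^2 + 5b ≠ 0; add h_5 = -2b^4 + 1/4b^3 + 6b^2 + 5b to the basis.

S(f_2,f_3): lcm = a^2. S = -2ab^2 + 1/4ab - a + 2b^3 + 5b + 2.
  reduce S modulo (f_1, f_2, f_3, h_4, h_5):
  remainder 3/2b^3 + 161/16b^2 + 61/4b ≠ 0; add h_6 = 3/2b^3 + 161/16b^2 + 61/4b to the basis.

S(f_1,h_4): lcm = ab^5. S = -8ab^3 - 69/16ab^2 + 11/4ab + 11/2b^4 + 4b^3.
  reduce S modulo (f_1, f_2, f_3, h_4, h_5, h_6):
  remainder -51755/384b^2 - 26521/96b ≠ 0; add h_7 = -51755/384b^2 - 26521/96b to the basis.

S(h_4,h_5): lcm = b^5. S = 1/8b^4 + 9b^3 + 109/16b^2 - 11/4b.
  reduce S modulo (f_1, f_2, f_3, h_4, h_5, h_6, h_7):
  remainder 4558577/301120b ≠ 0; add h_8 = 4558577/301120b to the basis.

The other S-polynomials (S(f_2,h_4), S(f_3,h_4), S(f_1,h_5), S(f_2,h_5), S(f_3,h_5), S(f_1,h_6), S(f_2,h_6), S(f_3,h_6), S(h_4,h_6), S(h_5,h_6), S(f_1,h_7), S(f_2,h_7), S(f_3,h_7), S(h_4,h_7), S(h_5,h_7), S(h_6,h_7), S(f_1,h_8), S(f_2,h_8), S(f_3,h_8), S(h_4,h_8), S(h_5,h_8), S(h_6,h_8), S(h_7,h_8)) all reduce to 0 modulo the current basis, so we have a Gröbner basis.
Inter-reduce: drop elements whose leading term is divisible by another's, tail-reduce, and make monic.
Reduced Gröbner basis: {a - 2, b}.
Label its elements g_1 = a - 2, g_2 = b.

Reduce p = -3/2a + 7b^3 + 3 modulo G:
  leading term a: subtract (-3/2)·g_1 from -3/2a + 7b^3 + 3 → 7b^3
  leading term b^3: subtract (7b^2)·g_2 from 7b^3 → 0
  normal form = 0.
Since the normal form is 0, p ∈ I.

-3/2a + 7b^3 + 3 lies in I (it reduces to 0).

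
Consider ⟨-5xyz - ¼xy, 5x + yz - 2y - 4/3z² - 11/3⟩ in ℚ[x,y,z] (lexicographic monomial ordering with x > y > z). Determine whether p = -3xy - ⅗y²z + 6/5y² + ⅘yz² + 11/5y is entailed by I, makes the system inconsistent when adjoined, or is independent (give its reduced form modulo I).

First compute the reduced Gröbner basis of I by Buchberger's algorithm.
f_1 = -5xyz - ¼xy, LT = xyz.
f_2 = 5x + yz - 2y - 4/3z² - 11/3, LT = x.

S(f_1,f_2): lcm = xyz. S = 1/20xy - ⅕y²z² + ⅖y²z + 4/15yz³ + 11/15yz.
  leading term xy: subtract (1/100y)·f_2 from 1/20xy - ⅕y²z² + ⅖y²z + 4/15yz³ + 11/15yz → -⅕y²z² + 39/100y²z + 1/50y² + 4/15yz³ + 1/75yz² + 11/15yz + 11/300y
  leading term y²z²: no divisor's leading term divides it; move -⅕y²z² to the remainder.
  leading term y²z: no divisor's leading term divides it; move 39/100y²z to the remainder.
  leading term y²: no divisor's leading term divides it; move 1/50y² to the remainder.
  leading term yz³: no divisor's leading term divides it; move 4/15yz³ to the remainder.
  leading term yz²: no divisor's leading term divides it; move 1/75yz² to the remainder.
  leading term yz: no divisor's leading term divides it; move 11/15yz to the remainder.
  leading term y: no divisor's leading term divides it; move 11/300y to the remainder.
  remainder -⅕y²z² + 39/100y²z + 1/50y² + 4/15yz³ + 1/75yz² + 11/15yz + 11/300y ≠ 0; add h_3 = -⅕y²z² + 39/100y²z + 1/50y² + 4/15yz³ + 1/75yz² + 11/15yz + 11/300y to the basis.

The other S-polynomials (S(f_1,h_3), S(f_2,h_3)) all reduce to 0 modulo the current basis, so we have a Gröbner basis.
Inter-reduce: drop elements whose leading term is divisible by another's, tail-reduce, and make monic.
Reduced Gröbner basis: {x + ⅕yz - ⅖y - 4/15z² - 11/15, y²z² - 39/20y²z - 1/10y² - 4/3yz³ - 1/15yz² - 11/3yz - 11/60y}.
Label its elements g_1 = x + ⅕yz - ⅖y - 4/15z² - 11/15, g_2 = y²z² - 39/20y²z - 1/10y² - 4/3yz³ - 1/15yz² - 11/3yz - 11/60y.

Reduce p = -3xy - ⅗y²z + 6/5y² + ⅘yz² + 11/5y modulo G:
  leading term xy: subtract (-3y)·g_1 from -3xy - ⅗y²z + 6/5y² + ⅘yz² + 11/5y → 0
  normal form = 0.
Since the normal form is 0, p ∈ I.

The remainder on division by a Gröbner basis is unique — it is the normal form.

-3xy - ⅗y²z + 6/5y² + ⅘yz² + 11/5y lies in I (it reduces to 0).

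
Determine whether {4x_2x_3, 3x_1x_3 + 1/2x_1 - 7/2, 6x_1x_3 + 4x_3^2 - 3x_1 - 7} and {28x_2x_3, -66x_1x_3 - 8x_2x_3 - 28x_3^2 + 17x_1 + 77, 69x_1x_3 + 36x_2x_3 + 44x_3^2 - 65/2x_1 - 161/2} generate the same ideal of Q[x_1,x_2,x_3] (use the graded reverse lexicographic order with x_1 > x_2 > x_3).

Yes, the ideals are equal.

Equality of ideals is decidable: compute both reduced Gröbner bases (unique for the ordering) and check whether they agree.
Buchberger on the first generating set:
f_1 = 4x_2x_3, LT = x_2x_3.
f_2 = 3x_1x_3 + 1/2x_1 - 7/2, LT = x_1x_3.
f_3 = 6x_1x_3 + 4x_3^2 - 3x_1 - 7, LT = x_1x_3.

S(f_1,f_2): lcm = x_1x_2x_3. S = -1/6x_1x_2 + 7/6x_2.
  reduce S modulo (f_1, f_2, f_3):
  remainder -1/6x_1x_2 + 7/6x_2 ≠ 0; add g_4 = -1/6x_1x_2 + 7/6x_2 to the basis.

S(f_1,f_3): lcm = x_1x_2x_3. S = -2/3x_2x_3^2 + 1/2x_1x_2 + 7/6x_2.
  reduce S modulo (f_1, f_2, f_3, g_4):
  remainder 14/3x_2 ≠ 0; add g_5 = 14/3x_2 to the basis.

S(f_2,f_3): lcm = x_1x_3. S = -2/3x_3^2 + 2/3x_1.
  reduce S modulo (f_1, f_2, f_3, g_4, g_5):
  remainder -2/3x_3^2 + 2/3x_1 ≠ 0; add g_6 = -2/3x_3^2 + 2/3x_1 to the basis.

S(f_2,g_6): lcm = x_1x_3^2. S = x_1^2 + 1/6x_1x_3 - 7/6x_3.
  reduce S modulo (f_1, f_2, f_3, g_4, g_5, g_6):
  remainder x_1^2 - 1/36x_1 - 7/6x_3 + 7/36 ≠ 0; add g_7 = x_1^2 - 1/36x_1 - 7/6x_3 + 7/36 to the basis.

The other S-polynomials (S(f_1,g_4), S(f_2,g_4), S(f_3,g_4), S(f_1,g_5), S(f_2,g_5), S(f_3,g_5), S(g_4,g_5), S(f_1,g_6), S(f_3,g_6), S(g_4,g_6), S(g_5,g_6), S(f_1,g_7), S(f_2,g_7), S(f_3,g_7), S(g_4,g_7), S(g_5,g_7), S(g_6,g_7)) all reduce to 0 modulo the current basis, so we have a Gröbner basis.
Inter-reduce: drop elements whose leading term is divisible by another's, tail-reduce, and make monic.
Reduced Gröbner basis: {x_1^2 - 1/36x_1 - 7/6x_3 + 7/36, x_1x_3 + 1/6x_1 - 7/6, x_3^2 - x_1, x_2}.

Buchberger on the second generating set:
h_1 = 28x_2x_3, LT = x_2x_3.
h_2 = -66x_1x_3 - 8x_2x_3 - 28x_3^2 + 17x_1 + 77, LT = x_1x_3.
h_3 = 69x_1x_3 + 36x_2x_3 + 44x_3^2 - 65/2x_1 - 161/2, LT = x_1x_3.

S(h_1,h_2): lcm = x_1x_2x_3. S = -4/33x_2^2x_3 - 14/33x_2x_3^2 + 17/66x_1x_2 + 7/6x_2.
  reduce S modulo (h_1, h_2, h_3):
  remainder 17/66x_1x_2 + 7/6x_2 ≠ 0; add k_4 = 17/66x_1x_2 + 7/6x_2 to the basis.

S(h_1,h_3): lcm = x_1x_2x_3. S = -12/23x_2^2x_3 - 44/69x_2x_3^2 + 65/138x_1x_2 + 7/6x_2.
  reduce S modulo (h_1, h_2, h_3, k_4):
  remainder -378/391x_2 ≠ 0; add k_5 = -378/391x_2 to the basis.

S(h_2,h_3): lcm = x_1x_3. S = -304/759x_2x_3 - 54/253x_3^2 + 54/253x_1.
  reduce S modulo (h_1, h_2, h_3, k_4, k_5):
  remainder -54/253x_3^2 + 54/253x_1 ≠ 0; add k_6 = -54/253x_3^2 + 54/253x_1 to the basis.

S(h_2,k_6): lcm = x_1x_3^2. S = 4/33x_2x_3^2 + 14/33x_3^3 + x_1^2 - 17/66x_1x_3 - 7/6x_3.
  reduce S modulo (h_1, h_2, h_3, k_4, k_5, k_6):
  remainder x_1^2 - 1/36x_1 - 7/6x_3 + 7/36 ≠ 0; add k_7 = x_1^2 - 1/36x_1 - 7/6x_3 + 7/36 to the basis.

The other S-polynomials (S(h_1,k_4), S(h_2,k_4), S(h_3,k_4), S(h_1,k_5), S(h_2,k_5), S(h_3,k_5), S(k_4,k_5), S(h_1,k_6), S(h_3,k_6), S(k_4,k_6), S(k_5,k_6), S(h_1,k_7), S(h_2,k_7), S(h_3,k_7), S(k_4,k_7), S(k_5,k_7), S(k_6,k_7)) all reduce to 0 modulo the current basis, so we have a Gröbner basis.
Inter-reduce: drop elements whose leading term is divisible by another's, tail-reduce, and make monic.
Reduced Gröbner basis: {x_1^2 - 1/36x_1 - 7/6x_3 + 7/36, x_1x_3 + 1/6x_1 - 7/6, x_3^2 - x_1, x_2}.

Same reduced basis, so the two generating sets span the same ideal.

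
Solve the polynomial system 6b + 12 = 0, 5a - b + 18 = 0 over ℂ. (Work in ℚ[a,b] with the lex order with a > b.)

{(-4, -2)}

Compute a lex Gröbner basis by Buchberger's algorithm.
f_1 = 6b + 12, LT = b.
f_2 = 5a - b + 18, LT = a.

The S-polynomials (S(f_1,f_2)) all reduce to 0 modulo the current basis, so we have a Gröbner basis.
Inter-reduce: drop elements whose leading term is divisible by another's, tail-reduce, and make monic.
Reduced Gröbner basis: {a + 4, b + 2}.

Elimination: the polynomial b + 2 lies in the elimination ideal for b, so b ∈ {-2}. For each such b, the remaining basis elements (now univariate) give the rest of the solution.
  b = -2: the earlier basis element becomes a + 4 = 0, giving a = -4 — point (-4, -2).
A lex Gröbner basis triangularizes the system, enabling back-substitution.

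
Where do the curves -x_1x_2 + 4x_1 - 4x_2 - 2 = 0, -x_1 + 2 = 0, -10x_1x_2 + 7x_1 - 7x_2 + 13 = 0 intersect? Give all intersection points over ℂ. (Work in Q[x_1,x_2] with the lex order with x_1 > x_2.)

Compute a lex Gröbner basis by Buchberger's algorithm.
f_1 = -x_1x_2 + 4x_1 - 4x_2 - 2, LT = x_1x_2.
f_2 = -x_1 + 2, LT = x_1.
f_3 = -10x_1x_2 + 7x_1 - 7x_2 + 13, LT = x_1x_2.

S(f_1,f_2): lcm = x_1x_2. S = -4x_1 + 6x_2 + 2.
  leading term x_1: subtract (4)·f_2 from -4x_1 + 6x_2 + 2 → 6x_2 - 6
  leading term x_2: no divisor's leading term divides it; move 6x_2 to the remainder.
  leading term 1: no divisor's leading term divides it; move -6 to the remainder.
  remainder 6x_2 - 6 ≠ 0; add h_4 = 6x_2 - 6 to the basis.

The other S-polynomials (S(f_1,f_3), S(f_2,f_3), S(f_1,h_4), S(f_2,h_4), S(f_3,h_4)) all reduce to 0 modulo the current basis, so we have a Gröbner basis.
Inter-reduce: drop elements whose leading term is divisible by another's, tail-reduce, and make monic.
Reduced Gröbner basis: {x_1 - 2, x_2 - 1}.

Elimination: the polynomial x_2 - 1 lies in the elimination ideal for x_2, so x_2 ∈ {1}. For each such x_2, the remaining basis elements (now univariate) give the rest of the solution.
  x_2 = 1: the earlier basis element becomes x_1 - 2 = 0, giving x_1 = 2 — point (2, 1).

{(2, 1)}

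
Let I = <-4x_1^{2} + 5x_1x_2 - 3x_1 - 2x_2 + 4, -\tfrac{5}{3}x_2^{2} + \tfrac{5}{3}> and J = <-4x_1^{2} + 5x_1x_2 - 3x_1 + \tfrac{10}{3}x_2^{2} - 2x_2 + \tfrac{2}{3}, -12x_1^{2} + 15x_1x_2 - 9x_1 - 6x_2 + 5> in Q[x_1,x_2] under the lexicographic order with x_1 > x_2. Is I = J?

No, the ideals differ.

For a fixed monomial order, each ideal has a unique reduced Gröbner basis; comparing bases decides equality.
Buchberger on the first generating set:
f_1 = -4x_1^{2} + 5x_1x_2 - 3x_1 - 2x_2 + 4, LT = x_1^{2}.
f_2 = -\tfrac{5}{3}x_2^{2} + \tfrac{5}{3}, LT = x_2^{2}.

The S-polynomials (S(f_1,f_2)) all reduce to 0 modulo the current basis, so we have a Gröbner basis.
Inter-reduce: drop elements whose leading term is divisible by another's, tail-reduce, and make monic.
Reduced Gröbner basis: {x_1^{2} - \tfrac{5}{4}x_1x_2 + \tfrac{3}{4}x_1 + \tfrac{1}{2}x_2 - 1, x_2^{2} - 1}.

Buchberger on the second generating set:
h_1 = -4x_1^{2} + 5x_1x_2 - 3x_1 + \tfrac{10}{3}x_2^{2} - 2x_2 + \tfrac{2}{3}, LT = x_1^{2}.
h_2 = -12x_1^{2} + 15x_1x_2 - 9x_1 - 6x_2 + 5, LT = x_1^{2}.

S(h_1,h_2): lcm = x_1^{2}. S = -\tfrac{5}{6}x_2^{2} + \tfrac{1}{4}.
  leading term x_2^{2}: no divisor's leading term divides it; move -\tfrac{5}{6}x_2^{2} to the remainder.
  leading term 1: no divisor's leading term divides it; move \tfrac{1}{4} to the remainder.
  remainder -\tfrac{5}{6}x_2^{2} + \tfrac{1}{4} ≠ 0; add k_3 = -\tfrac{5}{6}x_2^{2} + \tfrac{1}{4} to the basis.

The other S-polynomials (S(h_1,k_3), S(h_2,k_3)) all reduce to 0 modulo the current basis, so we have a Gröbner basis.
Inter-reduce: drop elements whose leading term is divisible by another's, tail-reduce, and make monic.
Reduced Gröbner basis: {x_1^{2} - \tfrac{5}{4}x_1x_2 + \tfrac{3}{4}x_1 + \tfrac{1}{2}x_2 - \tfrac{5}{12}, x_2^{2} - \tfrac{3}{10}}.

Since the reduced bases disagree, the two ideals are not the same.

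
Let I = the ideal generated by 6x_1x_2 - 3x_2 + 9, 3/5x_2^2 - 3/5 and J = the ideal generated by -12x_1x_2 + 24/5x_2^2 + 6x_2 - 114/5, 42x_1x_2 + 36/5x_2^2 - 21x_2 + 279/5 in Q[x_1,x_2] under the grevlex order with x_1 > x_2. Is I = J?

Yes, the ideals are equal.

Since reduced Gröbner bases are canonical representatives of ideals under a given ordering, it suffices to compute and compare them.
Buchberger on the first generating set:
f_1 = 6x_1x_2 - 3x_2 + 9, LT = x_1x_2.
f_2 = 3/5x_2^2 - 3/5, LT = x_2^2.

S(f_1,f_2): lcm = x_1x_2^2. S = -1/2x_2^2 + x_1 + 3/2x_2.
  leading term x_2^2: subtract (-5/6)·f_2 from -1/2x_2^2 + x_1 + 3/2x_2 → x_1 + 3/2x_2 - 1/2
  leading term x_1: no divisor's leading term divides it; move x_1 to the remainder.
  leading term x_2: no divisor's leading term divides it; move 3/2x_2 to the remainder.
  leading term 1: no divisor's leading term divides it; move -1/2 to the remainder.
  remainder x_1 + 3/2x_2 - 1/2 ≠ 0; add g_3 = x_1 + 3/2x_2 - 1/2 to the basis.

S(f_1,g_3): lcm = x_1x_2. S = -3/2x_2^2 + 3/2.
  leading term x_2^2: subtract (-5/2)·f_2 from -3/2x_2^2 + 3/2 → 0
  remainder 0.

S(f_2,g_3): leading monomials are coprime, so the S-polynomial reduces to 0 (Buchberger's first criterion).
Every S-polynomial of the final basis reduces to 0, so we have a Gröbner basis.
Inter-reduce: drop elements whose leading term is divisible by another's, tail-reduce, and make monic.
Reduced Gröbner basis: {x_2^2 - 1, x_1 + 3/2x_2 - 1/2}.

Buchberger on the second generating set:
h_1 = -12x_1x_2 + 24/5x_2^2 + 6x_2 - 114/5, LT = x_1x_2.
h_2 = 42x_1x_2 + 36/5x_2^2 - 21x_2 + 279/5, LT = x_1x_2.

S(h_1,h_2): lcm = x_1x_2. S = -4/7x_2^2 + 4/7.
  leading term x_2^2: no divisor's leading term divides it; move -4/7x_2^2 to the remainder.
  leading term 1: no divisor's leading term divides it; move 4/7 to the remainder.
  remainder -4/7x_2^2 + 4/7 ≠ 0; add k_3 = -4/7x_2^2 + 4/7 to the basis.

S(h_1,k_3): lcm = x_1x_2^2. S = -2/5x_2^3 - 1/2x_2^2 + x_1 + 19/10x_2.
  leading term x_2^3: subtract (7/10x_2)·k_3 from -2/5x_2^3 - 1/2x_2^2 + x_1 + 19/10x_2 → -1/2x_2^2 + x_1 + 3/2x_2
  leading term x_2^2: subtract (7/8)·k_3 from -1/2x_2^2 + x_1 + 3/2x_2 → x_1 + 3/2x_2 - 1/2
  leading term x_1: no divisor's leading term divides it; move x_1 to the remainder.
  leading term x_2: no divisor's leading term divides it; move 3/2x_2 to the remainder.
  leading term 1: no divisor's leading term divides it; move -1/2 to the remainder.
  remainder x_1 + 3/2x_2 - 1/2 ≠ 0; add k_4 = x_1 + 3/2x_2 - 1/2 to the basis.

S(h_2,k_3): lcm = x_1x_2^2. S = 6/35x_2^3 - 1/2x_2^2 + x_1 + 93/70x_2.
  leading term x_2^3: subtract (-3/10x_2)·k_3 from 6/35x_2^3 - 1/2x_2^2 + x_1 + 93/70x_2 → -1/2x_2^2 + x_1 + 3/2x_2
  leading term x_2^2: subtract (7/8)·k_3 from -1/2x_2^2 + x_1 + 3/2x_2 → x_1 + 3/2x_2 - 1/2
  leading term x_1: subtract (1)·k_4 from x_1 + 3/2x_2 - 1/2 → 0
  remainder 0.

S(h_1,k_4): lcm = x_1x_2. S = -19/10x_2^2 + 19/10.
  leading term x_2^2: subtract (133/40)·k_3 from -19/10x_2^2 + 19/10 → 0
  remainder 0.

S(h_2,k_4): lcm = x_1x_2. S = -93/70x_2^2 + 93/70.
  leading term x_2^2: subtract (93/40)·k_3 from -93/70x_2^2 + 93/70 → 0
  remainder 0.

S(k_3,k_4): leading monomials are coprime, so the S-polynomial reduces to 0 (Buchberger's first criterion).
Every S-polynomial of the final basis reduces to 0, so we have a Gröbner basis.
Inter-reduce: drop elements whose leading term is divisible by another's, tail-reduce, and make monic.
Reduced Gröbner basis: {x_2^2 - 1, x_1 + 3/2x_2 - 1/2}.

These coincide, so the ideals are equal.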